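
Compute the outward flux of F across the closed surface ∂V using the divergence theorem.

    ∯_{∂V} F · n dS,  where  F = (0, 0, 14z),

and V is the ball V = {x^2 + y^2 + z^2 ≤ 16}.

By the divergence theorem,

    ∯_{∂V} F · n dS = ∭_V (∇ · F) dV.

Compute the divergence:
    ∇ · F = ∂F_x/∂x + ∂F_y/∂y + ∂F_z/∂z = 0 + 0 + 14 = 14.

In spherical coordinates, x = ρ sin(φ) cos(θ), y = ρ sin(φ) sin(θ), z = ρ cos(φ), dV = ρ^2 sin(φ) dρ dφ dθ, with 0 ≤ ρ ≤ 4, 0 ≤ φ ≤ π, 0 ≤ θ ≤ 2π.

The integrand, after substitution and multiplying by the volume element, becomes (14) · ρ^2 sin(φ), so

    ∭_V (∇·F) dV = ∫_0^{2π} ∫_0^{π} ∫_0^{4} (14) · ρ^2 sin(φ) dρ dφ dθ.

Inner (ρ from 0 to 4): 896sin(φ)/3.
Middle (φ from 0 to π): 1792/3.
Outer (θ from 0 to 2π): 3584π/3.

Therefore ∯_{∂V} F · n dS = 3584π/3.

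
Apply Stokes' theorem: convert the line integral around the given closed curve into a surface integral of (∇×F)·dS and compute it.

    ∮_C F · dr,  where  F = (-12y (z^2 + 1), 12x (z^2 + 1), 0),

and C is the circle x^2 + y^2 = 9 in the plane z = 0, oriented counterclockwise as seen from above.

Let S be the flat disk x^2 + y^2 ≤ 9 in the plane z = 0, with upward unit normal n̂ = ẑ. By Stokes' theorem,

    ∮_C F · dr = ∬_S (∇ × F) · n̂ dS = ∬_D (curl F)_z dA,

where D is the disk x^2 + y^2 ≤ 9.

Compute the curl of F = (-12y (z^2 + 1), 12x (z^2 + 1), 0):
    (∇ × F)_x = ∂F_z/∂y - ∂F_y/∂z = -24x z,
    (∇ × F)_y = ∂F_x/∂z - ∂F_z/∂x = -24y z,
    (∇ × F)_z = ∂F_y/∂x - ∂F_x/∂y = 24z^2 + 24.

On z = 0, (curl F)_z = 24.

Convert to polar (x = r cos θ, y = r sin θ, dA = r dr dθ); the integrand becomes 24, so

    ∬_D (curl F)_z dA = ∫_0^{2π} ∫_0^{3} (24) · r dr dθ.

Inner (r from 0 to 3): 108.
Outer (θ from 0 to 2π): 216π.

Therefore ∮_C F · dr = 216π.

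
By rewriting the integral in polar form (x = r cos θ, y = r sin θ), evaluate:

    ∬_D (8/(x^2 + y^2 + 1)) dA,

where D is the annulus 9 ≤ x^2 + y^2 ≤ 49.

The region D is 3 ≤ r ≤ 7, 0 ≤ θ ≤ 2π in polar coordinates, where x = r cos(θ), y = r sin(θ), and dA = r dr dθ.

Under the substitution, the integrand becomes 8/(r^2 + 1), so

    ∬_D (8/(x^2 + y^2 + 1)) dA = ∫_{0}^{2π} ∫_{3}^{7} (8/(r^2 + 1)) · r dr dθ.

Inner integral (in r): ∫_{3}^{7} (8/(r^2 + 1)) · r dr = log(625).

Outer integral (in θ): ∫_{0}^{2π} (log(625)) dθ = 8π log(5).

Therefore ∬_D (8/(x^2 + y^2 + 1)) dA = 8π log(5).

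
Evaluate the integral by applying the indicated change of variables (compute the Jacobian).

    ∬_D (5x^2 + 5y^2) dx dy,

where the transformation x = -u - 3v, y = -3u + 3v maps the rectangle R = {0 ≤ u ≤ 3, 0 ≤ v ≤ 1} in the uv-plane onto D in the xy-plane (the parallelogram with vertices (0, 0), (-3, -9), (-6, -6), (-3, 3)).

Compute the Jacobian determinant of (x, y) with respect to (u, v):

    ∂(x,y)/∂(u,v) = | -1  -3 | = (-1)(3) - (-3)(-3) = -12.
                   | -3  3 |

Its absolute value is |J| = 12 (the area scaling factor).

Substituting x = -u - 3v, y = -3u + 3v into the integrand,

    5x^2 + 5y^2 → 50u^2 - 60u v + 90v^2,

so the integral becomes

    ∬_R (50u^2 - 60u v + 90v^2) · |J| du dv = ∫_0^3 ∫_0^1 (600u^2 - 720u v + 1080v^2) dv du.

Inner (v): 600u^2 - 360u + 360.
Outer (u): 4860.

Therefore ∬_D (5x^2 + 5y^2) dx dy = 4860.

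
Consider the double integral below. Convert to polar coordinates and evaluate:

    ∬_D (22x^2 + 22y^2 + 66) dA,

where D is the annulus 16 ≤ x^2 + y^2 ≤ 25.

The region D is 4 ≤ r ≤ 5, 0 ≤ θ ≤ 2π in polar coordinates, where x = r cos(θ), y = r sin(θ), and dA = r dr dθ.

Under the substitution, the integrand becomes 22r^2 + 66, so

    ∬_D (22x^2 + 22y^2 + 66) dA = ∫_{0}^{2π} ∫_{4}^{5} (22r^2 + 66) · r dr dθ.

Inner integral (in r): ∫_{4}^{5} (22r^2 + 66) · r dr = 4653/2.

Outer integral (in θ): ∫_{0}^{2π} (4653/2) dθ = 4653π.

Therefore ∬_D (22x^2 + 22y^2 + 66) dA = 4653π.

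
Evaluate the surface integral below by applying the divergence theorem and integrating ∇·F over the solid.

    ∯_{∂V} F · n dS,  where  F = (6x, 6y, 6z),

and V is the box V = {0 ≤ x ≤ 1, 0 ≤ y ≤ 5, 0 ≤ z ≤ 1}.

By the divergence theorem,

    ∯_{∂V} F · n dS = ∭_V (∇ · F) dV.

Compute the divergence:
    ∇ · F = ∂F_x/∂x + ∂F_y/∂y + ∂F_z/∂z = 6 + 6 + 6 = 18.

V is a rectangular box, so dV = dx dy dz with 0 ≤ x ≤ 1, 0 ≤ y ≤ 5, 0 ≤ z ≤ 1.

Integrate (18) over V as an iterated integral:

    ∭_V (∇·F) dV = ∫_0^{1} ∫_0^{5} ∫_0^{1} (18) dz dy dx.

Inner (z from 0 to 1): 18.
Middle (y from 0 to 5): 90.
Outer (x from 0 to 1): 90.

Therefore ∯_{∂V} F · n dS = 90.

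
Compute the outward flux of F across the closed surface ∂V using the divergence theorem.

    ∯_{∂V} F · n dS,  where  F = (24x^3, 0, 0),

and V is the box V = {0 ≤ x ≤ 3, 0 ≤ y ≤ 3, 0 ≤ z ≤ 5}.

By the divergence theorem,

    ∯_{∂V} F · n dS = ∭_V (∇ · F) dV.

Compute the divergence:
    ∇ · F = ∂F_x/∂x + ∂F_y/∂y + ∂F_z/∂z = 72x^2 + 0 + 0 = 72x^2.

V is a rectangular box, so dV = dx dy dz with 0 ≤ x ≤ 3, 0 ≤ y ≤ 3, 0 ≤ z ≤ 5.

Integrate (72x^2) over V as an iterated integral:

    ∭_V (∇·F) dV = ∫_0^{3} ∫_0^{3} ∫_0^{5} (72x^2) dz dy dx.

Inner (z from 0 to 5): 360x^2.
Middle (y from 0 to 3): 1080x^2.
Outer (x from 0 to 3): 9720.

Therefore ∯_{∂V} F · n dS = 9720.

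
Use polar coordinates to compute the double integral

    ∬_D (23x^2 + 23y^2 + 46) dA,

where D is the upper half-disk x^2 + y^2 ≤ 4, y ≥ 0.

The region D is 0 ≤ r ≤ 2, 0 ≤ θ ≤ π in polar coordinates, where x = r cos(θ), y = r sin(θ), and dA = r dr dθ.

Under the substitution, the integrand becomes 23r^2 + 46, so

    ∬_D (23x^2 + 23y^2 + 46) dA = ∫_{0}^{π} ∫_{0}^{2} (23r^2 + 46) · r dr dθ.

Inner integral (in r): ∫_{0}^{2} (23r^2 + 46) · r dr = 184.

Outer integral (in θ): ∫_{0}^{π} (184) dθ = 184π.

Therefore ∬_D (23x^2 + 23y^2 + 46) dA = 184π.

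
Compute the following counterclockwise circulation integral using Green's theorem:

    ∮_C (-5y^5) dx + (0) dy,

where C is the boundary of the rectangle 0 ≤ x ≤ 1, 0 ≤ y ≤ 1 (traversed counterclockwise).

Green's theorem converts the closed line integral into a double integral over the enclosed region D:

    ∮_C P dx + Q dy = ∬_D (∂Q/∂x - ∂P/∂y) dA.

Here P = -5y^5, Q = 0, so

    ∂Q/∂x = 0,    ∂P/∂y = -25y^4,
    ∂Q/∂x - ∂P/∂y = 25y^4.

D is the region 0 ≤ x ≤ 1, 0 ≤ y ≤ 1. Evaluating the double integral:

    ∬_D (25y^4) dA = ∫_0^{1} ∫_0^{1} (25y^4) dy dx.

Inner (y from 0 to 1): 5.
Outer (x from 0 to 1): 5.

Therefore ∮_C P dx + Q dy = 5.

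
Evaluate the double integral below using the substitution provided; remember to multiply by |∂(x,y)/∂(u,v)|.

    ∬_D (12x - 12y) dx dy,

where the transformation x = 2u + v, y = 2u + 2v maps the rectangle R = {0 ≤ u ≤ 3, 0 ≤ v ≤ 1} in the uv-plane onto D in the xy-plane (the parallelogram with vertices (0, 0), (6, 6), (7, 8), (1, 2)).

Compute the Jacobian determinant of (x, y) with respect to (u, v):

    ∂(x,y)/∂(u,v) = | 2  1 | = (2)(2) - (1)(2) = 2.
                   | 2  2 |

Its absolute value is |J| = 2 (the area scaling factor).

Substituting x = 2u + v, y = 2u + 2v into the integrand,

    12x - 12y → -12v,

so the integral becomes

    ∬_R (-12v) · |J| du dv = ∫_0^3 ∫_0^1 (-24v) dv du.

Inner (v): -12.
Outer (u): -36.

Therefore ∬_D (12x - 12y) dx dy = -36.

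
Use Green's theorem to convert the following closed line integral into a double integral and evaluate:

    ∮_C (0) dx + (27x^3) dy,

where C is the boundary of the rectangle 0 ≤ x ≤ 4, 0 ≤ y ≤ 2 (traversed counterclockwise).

Green's theorem converts the closed line integral into a double integral over the enclosed region D:

    ∮_C P dx + Q dy = ∬_D (∂Q/∂x - ∂P/∂y) dA.

Here P = 0, Q = 27x^3, so

    ∂Q/∂x = 81x^2,    ∂P/∂y = 0,
    ∂Q/∂x - ∂P/∂y = 81x^2.

D is the region 0 ≤ x ≤ 4, 0 ≤ y ≤ 2. Evaluating the double integral:

    ∬_D (81x^2) dA = ∫_0^{4} ∫_0^{2} (81x^2) dy dx.

Inner (y from 0 to 2): 162x^2.
Outer (x from 0 to 4): 3456.

Therefore ∮_C P dx + Q dy = 3456.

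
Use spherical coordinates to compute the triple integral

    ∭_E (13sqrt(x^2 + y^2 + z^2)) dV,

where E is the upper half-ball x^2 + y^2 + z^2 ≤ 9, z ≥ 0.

In spherical coordinates, x = ρ sin(φ) cos(θ), y = ρ sin(φ) sin(θ), z = ρ cos(φ), and dV = ρ^2 sin(φ) dρ dφ dθ.

The integrand becomes 13ρ, so

    ∭_E (13sqrt(x^2 + y^2 + z^2)) dV = ∫_{0}^{2π} ∫_{0}^{π/2} ∫_{0}^{3} (13ρ) · ρ^2 sin(φ) dρ dφ dθ.

Inner (ρ): 1053sin(φ)/4.
Middle (φ): 1053/4.
Outer (θ): 1053π/2.

Therefore the triple integral equals 1053π/2.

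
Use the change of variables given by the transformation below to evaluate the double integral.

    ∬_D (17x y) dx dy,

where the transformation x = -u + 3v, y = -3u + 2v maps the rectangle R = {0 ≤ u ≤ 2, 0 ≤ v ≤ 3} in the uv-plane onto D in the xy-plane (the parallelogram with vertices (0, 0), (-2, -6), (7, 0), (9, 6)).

Compute the Jacobian determinant of (x, y) with respect to (u, v):

    ∂(x,y)/∂(u,v) = | -1  3 | = (-1)(2) - (3)(-3) = 7.
                   | -3  2 |

Its absolute value is |J| = 7 (the area scaling factor).

Substituting x = -u + 3v, y = -3u + 2v into the integrand,

    17x y → 51u^2 - 187u v + 102v^2,

so the integral becomes

    ∬_R (51u^2 - 187u v + 102v^2) · |J| du dv = ∫_0^2 ∫_0^3 (357u^2 - 1309u v + 714v^2) dv du.

Inner (v): 1071u^2 - 11781u/2 + 6426.
Outer (u): 3927.

Therefore ∬_D (17x y) dx dy = 3927.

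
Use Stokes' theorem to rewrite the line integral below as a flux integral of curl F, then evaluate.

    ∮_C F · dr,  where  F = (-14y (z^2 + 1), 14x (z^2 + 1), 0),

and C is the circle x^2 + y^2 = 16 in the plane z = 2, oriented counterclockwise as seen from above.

Let S be the flat disk x^2 + y^2 ≤ 16 in the plane z = 2, with upward unit normal n̂ = ẑ. By Stokes' theorem,

    ∮_C F · dr = ∬_S (∇ × F) · n̂ dS = ∬_D (curl F)_z dA,

where D is the disk x^2 + y^2 ≤ 16.

Compute the curl of F = (-14y (z^2 + 1), 14x (z^2 + 1), 0):
    (∇ × F)_x = ∂F_z/∂y - ∂F_y/∂z = -28x z,
    (∇ × F)_y = ∂F_x/∂z - ∂F_z/∂x = -28y z,
    (∇ × F)_z = ∂F_y/∂x - ∂F_x/∂y = 28z^2 + 28.

On z = 2, (curl F)_z = 140.

Convert to polar (x = r cos θ, y = r sin θ, dA = r dr dθ); the integrand becomes 140, so

    ∬_D (curl F)_z dA = ∫_0^{2π} ∫_0^{4} (140) · r dr dθ.

Inner (r from 0 to 4): 1120.
Outer (θ from 0 to 2π): 2240π.

Therefore ∮_C F · dr = 2240π.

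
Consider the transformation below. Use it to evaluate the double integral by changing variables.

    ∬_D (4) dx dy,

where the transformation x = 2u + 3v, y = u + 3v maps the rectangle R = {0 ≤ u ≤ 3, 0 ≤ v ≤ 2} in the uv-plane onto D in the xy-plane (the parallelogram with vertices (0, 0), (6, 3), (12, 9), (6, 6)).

Compute the Jacobian determinant of (x, y) with respect to (u, v):

    ∂(x,y)/∂(u,v) = | 2  3 | = (2)(3) - (3)(1) = 3.
                   | 1  3 |

Its absolute value is |J| = 3 (the area scaling factor).

Substituting x = 2u + 3v, y = u + 3v into the integrand,

    4 → 4,

so the integral becomes

    ∬_R (4) · |J| du dv = ∫_0^3 ∫_0^2 (12) dv du.

Inner (v): 24.
Outer (u): 72.

Therefore ∬_D (4) dx dy = 72.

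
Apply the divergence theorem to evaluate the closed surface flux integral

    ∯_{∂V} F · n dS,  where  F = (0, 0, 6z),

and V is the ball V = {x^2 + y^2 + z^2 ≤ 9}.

By the divergence theorem,

    ∯_{∂V} F · n dS = ∭_V (∇ · F) dV.

Compute the divergence:
    ∇ · F = ∂F_x/∂x + ∂F_y/∂y + ∂F_z/∂z = 0 + 0 + 6 = 6.

In spherical coordinates, x = ρ sin(φ) cos(θ), y = ρ sin(φ) sin(θ), z = ρ cos(φ), dV = ρ^2 sin(φ) dρ dφ dθ, with 0 ≤ ρ ≤ 3, 0 ≤ φ ≤ π, 0 ≤ θ ≤ 2π.

The integrand, after substitution and multiplying by the volume element, becomes (6) · ρ^2 sin(φ), so

    ∭_V (∇·F) dV = ∫_0^{2π} ∫_0^{π} ∫_0^{3} (6) · ρ^2 sin(φ) dρ dφ dθ.

Inner (ρ from 0 to 3): 54sin(φ).
Middle (φ from 0 to π): 108.
Outer (θ from 0 to 2π): 216π.

Therefore ∯_{∂V} F · n dS = 216π.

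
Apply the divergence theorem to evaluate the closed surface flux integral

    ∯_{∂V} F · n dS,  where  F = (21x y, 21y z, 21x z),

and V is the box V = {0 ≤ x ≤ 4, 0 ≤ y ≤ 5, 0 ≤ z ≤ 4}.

By the divergence theorem,

    ∯_{∂V} F · n dS = ∭_V (∇ · F) dV.

Compute the divergence:
    ∇ · F = ∂F_x/∂x + ∂F_y/∂y + ∂F_z/∂z = 21y + 21z + 21x = 21x + 21y + 21z.

V is a rectangular box, so dV = dx dy dz with 0 ≤ x ≤ 4, 0 ≤ y ≤ 5, 0 ≤ z ≤ 4.

Integrate (21x + 21y + 21z) over V as an iterated integral:

    ∭_V (∇·F) dV = ∫_0^{4} ∫_0^{5} ∫_0^{4} (21x + 21y + 21z) dz dy dx.

Inner (z from 0 to 4): 84x + 84y + 168.
Middle (y from 0 to 5): 420x + 1890.
Outer (x from 0 to 4): 10920.

Therefore ∯_{∂V} F · n dS = 10920.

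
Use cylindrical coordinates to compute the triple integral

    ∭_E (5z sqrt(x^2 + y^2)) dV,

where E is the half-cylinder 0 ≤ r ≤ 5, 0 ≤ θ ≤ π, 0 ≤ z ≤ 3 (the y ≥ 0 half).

In cylindrical coordinates, x = r cos(θ), y = r sin(θ), z = z, and dV = r dr dθ dz.

The integrand becomes 5r z, so

    ∭_E (5z sqrt(x^2 + y^2)) dV = ∫_{0}^{π} ∫_{0}^{5} ∫_{0}^{3} (5r z) · r dz dr dθ.

Inner (z): 45r^2/2.
Middle (r from 0 to 5): 1875/2.
Outer (θ): 1875π/2.

Therefore the triple integral equals 1875π/2.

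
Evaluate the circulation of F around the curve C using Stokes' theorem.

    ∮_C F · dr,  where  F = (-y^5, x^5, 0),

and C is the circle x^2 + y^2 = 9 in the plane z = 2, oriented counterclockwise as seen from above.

Let S be the flat disk x^2 + y^2 ≤ 9 in the plane z = 2, with upward unit normal n̂ = ẑ. By Stokes' theorem,

    ∮_C F · dr = ∬_S (∇ × F) · n̂ dS = ∬_D (curl F)_z dA,

where D is the disk x^2 + y^2 ≤ 9.

Compute the curl of F = (-y^5, x^5, 0):
    (∇ × F)_x = ∂F_z/∂y - ∂F_y/∂z = 0,
    (∇ × F)_y = ∂F_x/∂z - ∂F_z/∂x = 0,
    (∇ × F)_z = ∂F_y/∂x - ∂F_x/∂y = 5x^4 + 5y^4.

On z = 2, (curl F)_z = 5x^4 + 5y^4.

Convert to polar (x = r cos θ, y = r sin θ, dA = r dr dθ); the integrand becomes 5r^4(sin(θ)^4 + cos(θ)^4), so

    ∬_D (curl F)_z dA = ∫_0^{2π} ∫_0^{3} (5r^4(sin(θ)^4 + cos(θ)^4)) · r dr dθ.

Inner (r from 0 to 3): 1215sin(θ)^4/2 + 1215cos(θ)^4/2.
Outer (θ from 0 to 2π): 3645π/4.

Therefore ∮_C F · dr = 3645π/4.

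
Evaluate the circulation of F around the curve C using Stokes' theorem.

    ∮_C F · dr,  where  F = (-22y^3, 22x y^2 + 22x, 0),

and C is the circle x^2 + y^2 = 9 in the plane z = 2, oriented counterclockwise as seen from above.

Let S be the flat disk x^2 + y^2 ≤ 9 in the plane z = 2, with upward unit normal n̂ = ẑ. By Stokes' theorem,

    ∮_C F · dr = ∬_S (∇ × F) · n̂ dS = ∬_D (curl F)_z dA,

where D is the disk x^2 + y^2 ≤ 9.

Compute the curl of F = (-22y^3, 22x y^2 + 22x, 0):
    (∇ × F)_x = ∂F_z/∂y - ∂F_y/∂z = 0,
    (∇ × F)_y = ∂F_x/∂z - ∂F_z/∂x = 0,
    (∇ × F)_z = ∂F_y/∂x - ∂F_x/∂y = 88y^2 + 22.

On z = 2, (curl F)_z = 88y^2 + 22.

Convert to polar (x = r cos θ, y = r sin θ, dA = r dr dθ); the integrand becomes 88r^2sin(θ)^2 + 22, so

    ∬_D (curl F)_z dA = ∫_0^{2π} ∫_0^{3} (88r^2sin(θ)^2 + 22) · r dr dθ.

Inner (r from 0 to 3): 1782sin(θ)^2 + 99.
Outer (θ from 0 to 2π): 1980π.

Therefore ∮_C F · dr = 1980π.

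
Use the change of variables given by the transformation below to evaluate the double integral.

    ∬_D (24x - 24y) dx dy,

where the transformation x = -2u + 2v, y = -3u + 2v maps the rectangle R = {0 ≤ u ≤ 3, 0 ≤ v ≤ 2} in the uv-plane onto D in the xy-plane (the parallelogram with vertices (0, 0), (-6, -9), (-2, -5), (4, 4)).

Compute the Jacobian determinant of (x, y) with respect to (u, v):

    ∂(x,y)/∂(u,v) = | -2  2 | = (-2)(2) - (2)(-3) = 2.
                   | -3  2 |

Its absolute value is |J| = 2 (the area scaling factor).

Substituting x = -2u + 2v, y = -3u + 2v into the integrand,

    24x - 24y → 24u,

so the integral becomes

    ∬_R (24u) · |J| du dv = ∫_0^3 ∫_0^2 (48u) dv du.

Inner (v): 96u.
Outer (u): 432.

Therefore ∬_D (24x - 24y) dx dy = 432.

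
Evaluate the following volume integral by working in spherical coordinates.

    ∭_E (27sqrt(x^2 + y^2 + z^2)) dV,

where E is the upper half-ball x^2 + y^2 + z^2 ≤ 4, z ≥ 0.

In spherical coordinates, x = ρ sin(φ) cos(θ), y = ρ sin(φ) sin(θ), z = ρ cos(φ), and dV = ρ^2 sin(φ) dρ dφ dθ.

The integrand becomes 27ρ, so

    ∭_E (27sqrt(x^2 + y^2 + z^2)) dV = ∫_{0}^{2π} ∫_{0}^{π/2} ∫_{0}^{2} (27ρ) · ρ^2 sin(φ) dρ dφ dθ.

Inner (ρ): 108sin(φ).
Middle (φ): 108.
Outer (θ): 216π.

Therefore the triple integral equals 216π.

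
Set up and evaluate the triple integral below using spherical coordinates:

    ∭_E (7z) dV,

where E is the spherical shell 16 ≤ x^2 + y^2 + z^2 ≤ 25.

In spherical coordinates, x = ρ sin(φ) cos(θ), y = ρ sin(φ) sin(θ), z = ρ cos(φ), and dV = ρ^2 sin(φ) dρ dφ dθ.

The integrand becomes 7ρ cos(φ), so

    ∭_E (7z) dV = ∫_{0}^{2π} ∫_{0}^{π} ∫_{4}^{5} (7ρ cos(φ)) · ρ^2 sin(φ) dρ dφ dθ.

Inner (ρ): 2583sin(2φ)/8.
Middle (φ): 0.
Outer (θ): 0.

Therefore the triple integral equals 0.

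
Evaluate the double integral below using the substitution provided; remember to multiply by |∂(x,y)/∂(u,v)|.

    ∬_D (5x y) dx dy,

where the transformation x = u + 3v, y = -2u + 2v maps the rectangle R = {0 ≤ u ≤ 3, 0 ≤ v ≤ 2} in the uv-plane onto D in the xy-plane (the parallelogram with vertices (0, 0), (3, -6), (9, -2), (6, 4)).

Compute the Jacobian determinant of (x, y) with respect to (u, v):

    ∂(x,y)/∂(u,v) = | 1  3 | = (1)(2) - (3)(-2) = 8.
                   | -2  2 |

Its absolute value is |J| = 8 (the area scaling factor).

Substituting x = u + 3v, y = -2u + 2v into the integrand,

    5x y → -10u^2 - 20u v + 30v^2,

so the integral becomes

    ∬_R (-10u^2 - 20u v + 30v^2) · |J| du dv = ∫_0^3 ∫_0^2 (-80u^2 - 160u v + 240v^2) dv du.

Inner (v): -160u^2 - 320u + 640.
Outer (u): -960.

Therefore ∬_D (5x y) dx dy = -960.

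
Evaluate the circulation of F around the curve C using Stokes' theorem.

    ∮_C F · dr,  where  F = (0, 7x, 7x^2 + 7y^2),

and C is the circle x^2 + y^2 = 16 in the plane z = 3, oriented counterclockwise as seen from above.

Let S be the flat disk x^2 + y^2 ≤ 16 in the plane z = 3, with upward unit normal n̂ = ẑ. By Stokes' theorem,

    ∮_C F · dr = ∬_S (∇ × F) · n̂ dS = ∬_D (curl F)_z dA,

where D is the disk x^2 + y^2 ≤ 16.

Compute the curl of F = (0, 7x, 7x^2 + 7y^2):
    (∇ × F)_x = ∂F_z/∂y - ∂F_y/∂z = 14y,
    (∇ × F)_y = ∂F_x/∂z - ∂F_z/∂x = -14x,
    (∇ × F)_z = ∂F_y/∂x - ∂F_x/∂y = 7.

On z = 3, (curl F)_z = 7.

Convert to polar (x = r cos θ, y = r sin θ, dA = r dr dθ); the integrand becomes 7, so

    ∬_D (curl F)_z dA = ∫_0^{2π} ∫_0^{4} (7) · r dr dθ.

Inner (r from 0 to 4): 56.
Outer (θ from 0 to 2π): 112π.

Therefore ∮_C F · dr = 112π.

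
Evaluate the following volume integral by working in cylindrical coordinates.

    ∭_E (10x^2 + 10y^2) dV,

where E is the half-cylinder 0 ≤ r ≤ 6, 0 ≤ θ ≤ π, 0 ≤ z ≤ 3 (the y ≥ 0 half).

In cylindrical coordinates, x = r cos(θ), y = r sin(θ), z = z, and dV = r dr dθ dz.

The integrand becomes 10r^2, so

    ∭_E (10x^2 + 10y^2) dV = ∫_{0}^{π} ∫_{0}^{6} ∫_{0}^{3} (10r^2) · r dz dr dθ.

Inner (z): 30r^3.
Middle (r from 0 to 6): 9720.
Outer (θ): 9720π.

Therefore the triple integral equals 9720π.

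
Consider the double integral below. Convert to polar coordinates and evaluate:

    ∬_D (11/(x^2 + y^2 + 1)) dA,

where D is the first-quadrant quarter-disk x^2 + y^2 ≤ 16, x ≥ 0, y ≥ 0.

The region D is 0 ≤ r ≤ 4, 0 ≤ θ ≤ π/2 in polar coordinates, where x = r cos(θ), y = r sin(θ), and dA = r dr dθ.

Under the substitution, the integrand becomes 11/(r^2 + 1), so

    ∬_D (11/(x^2 + y^2 + 1)) dA = ∫_{0}^{π/2} ∫_{0}^{4} (11/(r^2 + 1)) · r dr dθ.

Inner integral (in r): ∫_{0}^{4} (11/(r^2 + 1)) · r dr = 11log(17)/2.

Outer integral (in θ): ∫_{0}^{π/2} (11log(17)/2) dθ = 11π log(17)/4.

Therefore ∬_D (11/(x^2 + y^2 + 1)) dA = 11π log(17)/4.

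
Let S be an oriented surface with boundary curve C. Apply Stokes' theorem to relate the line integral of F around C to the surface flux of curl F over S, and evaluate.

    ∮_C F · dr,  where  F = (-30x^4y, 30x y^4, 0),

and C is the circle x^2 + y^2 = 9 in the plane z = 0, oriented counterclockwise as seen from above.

Let S be the flat disk x^2 + y^2 ≤ 9 in the plane z = 0, with upward unit normal n̂ = ẑ. By Stokes' theorem,

    ∮_C F · dr = ∬_S (∇ × F) · n̂ dS = ∬_D (curl F)_z dA,

where D is the disk x^2 + y^2 ≤ 9.

Compute the curl of F = (-30x^4y, 30x y^4, 0):
    (∇ × F)_x = ∂F_z/∂y - ∂F_y/∂z = 0,
    (∇ × F)_y = ∂F_x/∂z - ∂F_z/∂x = 0,
    (∇ × F)_z = ∂F_y/∂x - ∂F_x/∂y = 30x^4 + 30y^4.

On z = 0, (curl F)_z = 30x^4 + 30y^4.

Convert to polar (x = r cos θ, y = r sin θ, dA = r dr dθ); the integrand becomes 30r^4(sin(θ)^4 + cos(θ)^4), so

    ∬_D (curl F)_z dA = ∫_0^{2π} ∫_0^{3} (30r^4(sin(θ)^4 + cos(θ)^4)) · r dr dθ.

Inner (r from 0 to 3): 3645sin(θ)^4 + 3645cos(θ)^4.
Outer (θ from 0 to 2π): 10935π/2.

Therefore ∮_C F · dr = 10935π/2.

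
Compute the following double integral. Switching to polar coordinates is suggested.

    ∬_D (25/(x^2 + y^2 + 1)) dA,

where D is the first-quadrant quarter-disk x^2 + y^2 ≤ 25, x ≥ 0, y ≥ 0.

The region D is 0 ≤ r ≤ 5, 0 ≤ θ ≤ π/2 in polar coordinates, where x = r cos(θ), y = r sin(θ), and dA = r dr dθ.

Under the substitution, the integrand becomes 25/(r^2 + 1), so

    ∬_D (25/(x^2 + y^2 + 1)) dA = ∫_{0}^{π/2} ∫_{0}^{5} (25/(r^2 + 1)) · r dr dθ.

Inner integral (in r): ∫_{0}^{5} (25/(r^2 + 1)) · r dr = 25log(26)/2.

Outer integral (in θ): ∫_{0}^{π/2} (25log(26)/2) dθ = 25π log(26)/4.

Therefore ∬_D (25/(x^2 + y^2 + 1)) dA = 25π log(26)/4.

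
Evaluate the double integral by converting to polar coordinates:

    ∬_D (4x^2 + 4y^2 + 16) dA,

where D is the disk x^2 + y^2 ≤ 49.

The region D is 0 ≤ r ≤ 7, 0 ≤ θ ≤ 2π in polar coordinates, where x = r cos(θ), y = r sin(θ), and dA = r dr dθ.

Under the substitution, the integrand becomes 4r^2 + 16, so

    ∬_D (4x^2 + 4y^2 + 16) dA = ∫_{0}^{2π} ∫_{0}^{7} (4r^2 + 16) · r dr dθ.

Inner integral (in r): ∫_{0}^{7} (4r^2 + 16) · r dr = 2793.

Outer integral (in θ): ∫_{0}^{2π} (2793) dθ = 5586π.

Therefore ∬_D (4x^2 + 4y^2 + 16) dA = 5586π.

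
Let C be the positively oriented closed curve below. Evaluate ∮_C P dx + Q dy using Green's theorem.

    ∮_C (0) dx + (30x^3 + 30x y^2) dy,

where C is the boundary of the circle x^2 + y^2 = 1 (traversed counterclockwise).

Green's theorem converts the closed line integral into a double integral over the enclosed region D:

    ∮_C P dx + Q dy = ∬_D (∂Q/∂x - ∂P/∂y) dA.

Here P = 0, Q = 30x^3 + 30x y^2, so

    ∂Q/∂x = 90x^2 + 30y^2,    ∂P/∂y = 0,
    ∂Q/∂x - ∂P/∂y = 90x^2 + 30y^2.

D is the region x^2 + y^2 ≤ 1. Evaluating the double integral:

In polar coordinates (x = r cos θ, y = r sin θ, dA = r dr dθ) the integrand becomes 30r^2(cos(2θ) + 2), so

    ∬_D (90x^2 + 30y^2) dA = ∫_0^{2π} ∫_0^{1} (30r^2(cos(2θ) + 2)) · r dr dθ.

Inner (r from 0 to 1): 45/2 - 15sin(θ)^2.
Outer (θ from 0 to 2π): 30π.

Therefore ∮_C P dx + Q dy = 30π.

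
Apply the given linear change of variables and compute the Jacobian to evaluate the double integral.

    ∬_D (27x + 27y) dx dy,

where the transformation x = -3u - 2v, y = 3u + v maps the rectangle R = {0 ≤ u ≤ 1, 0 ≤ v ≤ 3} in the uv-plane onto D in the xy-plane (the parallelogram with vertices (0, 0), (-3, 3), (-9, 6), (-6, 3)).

Compute the Jacobian determinant of (x, y) with respect to (u, v):

    ∂(x,y)/∂(u,v) = | -3  -2 | = (-3)(1) - (-2)(3) = 3.
                   | 3  1 |

Its absolute value is |J| = 3 (the area scaling factor).

Substituting x = -3u - 2v, y = 3u + v into the integrand,

    27x + 27y → -27v,

so the integral becomes

    ∬_R (-27v) · |J| du dv = ∫_0^1 ∫_0^3 (-81v) dv du.

Inner (v): -729/2.
Outer (u): -729/2.

Therefore ∬_D (27x + 27y) dx dy = -729/2.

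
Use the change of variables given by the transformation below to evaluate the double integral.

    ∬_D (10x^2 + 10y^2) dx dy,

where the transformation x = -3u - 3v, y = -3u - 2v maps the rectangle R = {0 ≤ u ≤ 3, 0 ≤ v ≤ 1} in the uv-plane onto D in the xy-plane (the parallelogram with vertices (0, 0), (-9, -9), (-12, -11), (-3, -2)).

Compute the Jacobian determinant of (x, y) with respect to (u, v):

    ∂(x,y)/∂(u,v) = | -3  -3 | = (-3)(-2) - (-3)(-3) = -3.
                   | -3  -2 |

Its absolute value is |J| = 3 (the area scaling factor).

Substituting x = -3u - 3v, y = -3u - 2v into the integrand,

    10x^2 + 10y^2 → 180u^2 + 300u v + 130v^2,

so the integral becomes

    ∬_R (180u^2 + 300u v + 130v^2) · |J| du dv = ∫_0^3 ∫_0^1 (540u^2 + 900u v + 390v^2) dv du.

Inner (v): 540u^2 + 450u + 130.
Outer (u): 7275.

Therefore ∬_D (10x^2 + 10y^2) dx dy = 7275.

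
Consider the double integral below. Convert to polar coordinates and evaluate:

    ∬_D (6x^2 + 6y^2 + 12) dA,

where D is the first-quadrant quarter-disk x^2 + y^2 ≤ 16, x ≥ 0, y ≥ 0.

The region D is 0 ≤ r ≤ 4, 0 ≤ θ ≤ π/2 in polar coordinates, where x = r cos(θ), y = r sin(θ), and dA = r dr dθ.

Under the substitution, the integrand becomes 6r^2 + 12, so

    ∬_D (6x^2 + 6y^2 + 12) dA = ∫_{0}^{π/2} ∫_{0}^{4} (6r^2 + 12) · r dr dθ.

Inner integral (in r): ∫_{0}^{4} (6r^2 + 12) · r dr = 480.

Outer integral (in θ): ∫_{0}^{π/2} (480) dθ = 240π.

Therefore ∬_D (6x^2 + 6y^2 + 12) dA = 240π.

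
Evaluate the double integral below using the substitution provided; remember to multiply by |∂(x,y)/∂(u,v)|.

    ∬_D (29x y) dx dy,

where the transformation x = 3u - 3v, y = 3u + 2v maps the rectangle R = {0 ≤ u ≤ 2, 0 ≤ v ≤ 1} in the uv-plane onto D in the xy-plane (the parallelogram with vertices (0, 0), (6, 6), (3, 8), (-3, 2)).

Compute the Jacobian determinant of (x, y) with respect to (u, v):

    ∂(x,y)/∂(u,v) = | 3  -3 | = (3)(2) - (-3)(3) = 15.
                   | 3  2 |

Its absolute value is |J| = 15 (the area scaling factor).

Substituting x = 3u - 3v, y = 3u + 2v into the integrand,

    29x y → 261u^2 - 87u v - 174v^2,

so the integral becomes

    ∬_R (261u^2 - 87u v - 174v^2) · |J| du dv = ∫_0^2 ∫_0^1 (3915u^2 - 1305u v - 2610v^2) dv du.

Inner (v): 3915u^2 - 1305u/2 - 870.
Outer (u): 7395.

Therefore ∬_D (29x y) dx dy = 7395.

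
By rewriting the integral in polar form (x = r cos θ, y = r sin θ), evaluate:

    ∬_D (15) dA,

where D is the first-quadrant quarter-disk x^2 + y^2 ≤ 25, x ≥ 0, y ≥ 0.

The region D is 0 ≤ r ≤ 5, 0 ≤ θ ≤ π/2 in polar coordinates, where x = r cos(θ), y = r sin(θ), and dA = r dr dθ.

Under the substitution, the integrand becomes 15, so

    ∬_D (15) dA = ∫_{0}^{π/2} ∫_{0}^{5} (15) · r dr dθ.

Inner integral (in r): ∫_{0}^{5} (15) · r dr = 375/2.

Outer integral (in θ): ∫_{0}^{π/2} (375/2) dθ = 375π/4.

Therefore ∬_D (15) dA = 375π/4.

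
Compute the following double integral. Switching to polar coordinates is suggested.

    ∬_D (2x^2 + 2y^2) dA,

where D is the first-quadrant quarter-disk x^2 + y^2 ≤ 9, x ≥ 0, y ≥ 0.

The region D is 0 ≤ r ≤ 3, 0 ≤ θ ≤ π/2 in polar coordinates, where x = r cos(θ), y = r sin(θ), and dA = r dr dθ.

Under the substitution, the integrand becomes 2r^2, so

    ∬_D (2x^2 + 2y^2) dA = ∫_{0}^{π/2} ∫_{0}^{3} (2r^2) · r dr dθ.

Inner integral (in r): ∫_{0}^{3} (2r^2) · r dr = 81/2.

Outer integral (in θ): ∫_{0}^{π/2} (81/2) dθ = 81π/4.

Therefore ∬_D (2x^2 + 2y^2) dA = 81π/4.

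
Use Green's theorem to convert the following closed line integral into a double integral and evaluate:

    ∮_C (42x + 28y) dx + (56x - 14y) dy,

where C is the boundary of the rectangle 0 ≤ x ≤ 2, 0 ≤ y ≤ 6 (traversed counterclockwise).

Green's theorem converts the closed line integral into a double integral over the enclosed region D:

    ∮_C P dx + Q dy = ∬_D (∂Q/∂x - ∂P/∂y) dA.

Here P = 42x + 28y, Q = 56x - 14y, so

    ∂Q/∂x = 56,    ∂P/∂y = 28,
    ∂Q/∂x - ∂P/∂y = 28.

D is the region 0 ≤ x ≤ 2, 0 ≤ y ≤ 6. Evaluating the double integral:

    ∬_D (28) dA = ∫_0^{2} ∫_0^{6} (28) dy dx.

Inner (y from 0 to 6): 168.
Outer (x from 0 to 2): 336.

Therefore ∮_C P dx + Q dy = 336.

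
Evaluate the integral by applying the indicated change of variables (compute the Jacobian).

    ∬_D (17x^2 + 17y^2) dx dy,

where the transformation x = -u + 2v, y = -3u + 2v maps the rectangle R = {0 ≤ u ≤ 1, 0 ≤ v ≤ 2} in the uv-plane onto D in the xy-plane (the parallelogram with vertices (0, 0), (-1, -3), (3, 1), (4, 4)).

Compute the Jacobian determinant of (x, y) with respect to (u, v):

    ∂(x,y)/∂(u,v) = | -1  2 | = (-1)(2) - (2)(-3) = 4.
                   | -3  2 |

Its absolute value is |J| = 4 (the area scaling factor).

Substituting x = -u + 2v, y = -3u + 2v into the integrand,

    17x^2 + 17y^2 → 170u^2 - 272u v + 136v^2,

so the integral becomes

    ∬_R (170u^2 - 272u v + 136v^2) · |J| du dv = ∫_0^1 ∫_0^2 (680u^2 - 1088u v + 544v^2) dv du.

Inner (v): 1360u^2 - 2176u + 4352/3.
Outer (u): 816.

Therefore ∬_D (17x^2 + 17y^2) dx dy = 816.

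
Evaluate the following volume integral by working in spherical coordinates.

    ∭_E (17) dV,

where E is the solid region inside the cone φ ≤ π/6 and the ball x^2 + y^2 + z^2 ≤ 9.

In spherical coordinates, x = ρ sin(φ) cos(θ), y = ρ sin(φ) sin(θ), z = ρ cos(φ), and dV = ρ^2 sin(φ) dρ dφ dθ.

The integrand becomes 17, so

    ∭_E (17) dV = ∫_{0}^{2π} ∫_{0}^{π/6} ∫_{0}^{3} (17) · ρ^2 sin(φ) dρ dφ dθ.

Inner (ρ): 153sin(φ).
Middle (φ): 153 - 153sqrt(3)/2.
Outer (θ): 153π (2 - sqrt(3)).

Therefore the triple integral equals 153π (2 - sqrt(3)).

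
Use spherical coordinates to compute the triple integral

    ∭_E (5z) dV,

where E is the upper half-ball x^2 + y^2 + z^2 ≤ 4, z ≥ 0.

In spherical coordinates, x = ρ sin(φ) cos(θ), y = ρ sin(φ) sin(θ), z = ρ cos(φ), and dV = ρ^2 sin(φ) dρ dφ dθ.

The integrand becomes 5ρ cos(φ), so

    ∭_E (5z) dV = ∫_{0}^{2π} ∫_{0}^{π/2} ∫_{0}^{2} (5ρ cos(φ)) · ρ^2 sin(φ) dρ dφ dθ.

Inner (ρ): 10sin(2φ).
Middle (φ): 10.
Outer (θ): 20π.

Therefore the triple integral equals 20π.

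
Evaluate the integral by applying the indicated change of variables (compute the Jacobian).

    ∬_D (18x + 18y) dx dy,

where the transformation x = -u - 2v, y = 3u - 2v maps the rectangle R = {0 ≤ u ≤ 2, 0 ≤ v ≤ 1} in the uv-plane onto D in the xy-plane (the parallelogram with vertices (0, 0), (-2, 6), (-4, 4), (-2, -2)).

Compute the Jacobian determinant of (x, y) with respect to (u, v):

    ∂(x,y)/∂(u,v) = | -1  -2 | = (-1)(-2) - (-2)(3) = 8.
                   | 3  -2 |

Its absolute value is |J| = 8 (the area scaling factor).

Substituting x = -u - 2v, y = 3u - 2v into the integrand,

    18x + 18y → 36u - 72v,

so the integral becomes

    ∬_R (36u - 72v) · |J| du dv = ∫_0^2 ∫_0^1 (288u - 576v) dv du.

Inner (v): 288u - 288.
Outer (u): 0.

Therefore ∬_D (18x + 18y) dx dy = 0.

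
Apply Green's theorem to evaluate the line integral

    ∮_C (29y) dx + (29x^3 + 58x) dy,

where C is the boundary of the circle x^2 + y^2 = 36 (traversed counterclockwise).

Green's theorem converts the closed line integral into a double integral over the enclosed region D:

    ∮_C P dx + Q dy = ∬_D (∂Q/∂x - ∂P/∂y) dA.

Here P = 29y, Q = 29x^3 + 58x, so

    ∂Q/∂x = 87x^2 + 58,    ∂P/∂y = 29,
    ∂Q/∂x - ∂P/∂y = 87x^2 + 29.

D is the region x^2 + y^2 ≤ 36. Evaluating the double integral:

In polar coordinates (x = r cos θ, y = r sin θ, dA = r dr dθ) the integrand becomes 87r^2cos(θ)^2 + 29, so

    ∬_D (87x^2 + 29) dA = ∫_0^{2π} ∫_0^{6} (87r^2cos(θ)^2 + 29) · r dr dθ.

Inner (r from 0 to 6): 28188cos(θ)^2 + 522.
Outer (θ from 0 to 2π): 29232π.

Therefore ∮_C P dx + Q dy = 29232π.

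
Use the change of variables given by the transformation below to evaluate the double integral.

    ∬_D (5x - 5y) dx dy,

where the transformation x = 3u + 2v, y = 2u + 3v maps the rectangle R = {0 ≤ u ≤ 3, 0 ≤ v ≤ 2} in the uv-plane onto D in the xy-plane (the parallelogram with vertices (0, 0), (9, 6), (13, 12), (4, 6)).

Compute the Jacobian determinant of (x, y) with respect to (u, v):

    ∂(x,y)/∂(u,v) = | 3  2 | = (3)(3) - (2)(2) = 5.
                   | 2  3 |

Its absolute value is |J| = 5 (the area scaling factor).

Substituting x = 3u + 2v, y = 2u + 3v into the integrand,

    5x - 5y → 5u - 5v,

so the integral becomes

    ∬_R (5u - 5v) · |J| du dv = ∫_0^3 ∫_0^2 (25u - 25v) dv du.

Inner (v): 50u - 50.
Outer (u): 75.

Therefore ∬_D (5x - 5y) dx dy = 75.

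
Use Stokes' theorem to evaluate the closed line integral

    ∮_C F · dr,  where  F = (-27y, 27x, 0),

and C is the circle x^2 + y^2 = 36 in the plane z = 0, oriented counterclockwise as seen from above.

Let S be the flat disk x^2 + y^2 ≤ 36 in the plane z = 0, with upward unit normal n̂ = ẑ. By Stokes' theorem,

    ∮_C F · dr = ∬_S (∇ × F) · n̂ dS = ∬_D (curl F)_z dA,

where D is the disk x^2 + y^2 ≤ 36.

Compute the curl of F = (-27y, 27x, 0):
    (∇ × F)_x = ∂F_z/∂y - ∂F_y/∂z = 0,
    (∇ × F)_y = ∂F_x/∂z - ∂F_z/∂x = 0,
    (∇ × F)_z = ∂F_y/∂x - ∂F_x/∂y = 54.

On z = 0, (curl F)_z = 54.

Convert to polar (x = r cos θ, y = r sin θ, dA = r dr dθ); the integrand becomes 54, so

    ∬_D (curl F)_z dA = ∫_0^{2π} ∫_0^{6} (54) · r dr dθ.

Inner (r from 0 to 6): 972.
Outer (θ from 0 to 2π): 1944π.

Therefore ∮_C F · dr = 1944π.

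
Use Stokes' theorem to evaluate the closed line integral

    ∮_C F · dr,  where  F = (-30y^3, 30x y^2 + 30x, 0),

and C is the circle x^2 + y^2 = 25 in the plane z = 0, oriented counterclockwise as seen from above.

Let S be the flat disk x^2 + y^2 ≤ 25 in the plane z = 0, with upward unit normal n̂ = ẑ. By Stokes' theorem,

    ∮_C F · dr = ∬_S (∇ × F) · n̂ dS = ∬_D (curl F)_z dA,

where D is the disk x^2 + y^2 ≤ 25.

Compute the curl of F = (-30y^3, 30x y^2 + 30x, 0):
    (∇ × F)_x = ∂F_z/∂y - ∂F_y/∂z = 0,
    (∇ × F)_y = ∂F_x/∂z - ∂F_z/∂x = 0,
    (∇ × F)_z = ∂F_y/∂x - ∂F_x/∂y = 120y^2 + 30.

On z = 0, (curl F)_z = 120y^2 + 30.

Convert to polar (x = r cos θ, y = r sin θ, dA = r dr dθ); the integrand becomes 120r^2sin(θ)^2 + 30, so

    ∬_D (curl F)_z dA = ∫_0^{2π} ∫_0^{5} (120r^2sin(θ)^2 + 30) · r dr dθ.

Inner (r from 0 to 5): 18750sin(θ)^2 + 375.
Outer (θ from 0 to 2π): 19500π.

Therefore ∮_C F · dr = 19500π.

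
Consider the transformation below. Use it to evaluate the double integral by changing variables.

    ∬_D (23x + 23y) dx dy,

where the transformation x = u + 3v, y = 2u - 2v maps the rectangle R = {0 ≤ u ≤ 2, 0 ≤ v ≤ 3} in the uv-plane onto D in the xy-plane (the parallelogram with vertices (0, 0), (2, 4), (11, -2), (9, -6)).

Compute the Jacobian determinant of (x, y) with respect to (u, v):

    ∂(x,y)/∂(u,v) = | 1  3 | = (1)(-2) - (3)(2) = -8.
                   | 2  -2 |

Its absolute value is |J| = 8 (the area scaling factor).

Substituting x = u + 3v, y = 2u - 2v into the integrand,

    23x + 23y → 69u + 23v,

so the integral becomes

    ∬_R (69u + 23v) · |J| du dv = ∫_0^2 ∫_0^3 (552u + 184v) dv du.

Inner (v): 1656u + 828.
Outer (u): 4968.

Therefore ∬_D (23x + 23y) dx dy = 4968.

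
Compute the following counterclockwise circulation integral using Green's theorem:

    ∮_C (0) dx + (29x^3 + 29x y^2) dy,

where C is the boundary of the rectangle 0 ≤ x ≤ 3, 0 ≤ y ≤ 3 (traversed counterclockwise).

Green's theorem converts the closed line integral into a double integral over the enclosed region D:

    ∮_C P dx + Q dy = ∬_D (∂Q/∂x - ∂P/∂y) dA.

Here P = 0, Q = 29x^3 + 29x y^2, so

    ∂Q/∂x = 87x^2 + 29y^2,    ∂P/∂y = 0,
    ∂Q/∂x - ∂P/∂y = 87x^2 + 29y^2.

D is the region 0 ≤ x ≤ 3, 0 ≤ y ≤ 3. Evaluating the double integral:

    ∬_D (87x^2 + 29y^2) dA = ∫_0^{3} ∫_0^{3} (87x^2 + 29y^2) dy dx.

Inner (y from 0 to 3): 261x^2 + 261.
Outer (x from 0 to 3): 3132.

Therefore ∮_C P dx + Q dy = 3132.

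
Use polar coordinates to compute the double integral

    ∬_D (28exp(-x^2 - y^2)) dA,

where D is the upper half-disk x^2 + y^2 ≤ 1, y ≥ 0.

The region D is 0 ≤ r ≤ 1, 0 ≤ θ ≤ π in polar coordinates, where x = r cos(θ), y = r sin(θ), and dA = r dr dθ.

Under the substitution, the integrand becomes 28exp(-r^2), so

    ∬_D (28exp(-x^2 - y^2)) dA = ∫_{0}^{π} ∫_{0}^{1} (28exp(-r^2)) · r dr dθ.

Inner integral (in r): ∫_{0}^{1} (28exp(-r^2)) · r dr = 14 - 14exp(-1).

Outer integral (in θ): ∫_{0}^{π} (14 - 14exp(-1)) dθ = -14π exp(-1) + 14π.

Therefore ∬_D (28exp(-x^2 - y^2)) dA = -14π exp(-1) + 14π.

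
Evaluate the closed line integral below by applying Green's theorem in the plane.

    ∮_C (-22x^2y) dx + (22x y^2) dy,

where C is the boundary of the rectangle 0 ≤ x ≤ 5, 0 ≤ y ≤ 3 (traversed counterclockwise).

Green's theorem converts the closed line integral into a double integral over the enclosed region D:

    ∮_C P dx + Q dy = ∬_D (∂Q/∂x - ∂P/∂y) dA.

Here P = -22x^2y, Q = 22x y^2, so

    ∂Q/∂x = 22y^2,    ∂P/∂y = -22x^2,
    ∂Q/∂x - ∂P/∂y = 22x^2 + 22y^2.

D is the region 0 ≤ x ≤ 5, 0 ≤ y ≤ 3. Evaluating the double integral:

    ∬_D (22x^2 + 22y^2) dA = ∫_0^{5} ∫_0^{3} (22x^2 + 22y^2) dy dx.

Inner (y from 0 to 3): 66x^2 + 198.
Outer (x from 0 to 5): 3740.

Therefore ∮_C P dx + Q dy = 3740.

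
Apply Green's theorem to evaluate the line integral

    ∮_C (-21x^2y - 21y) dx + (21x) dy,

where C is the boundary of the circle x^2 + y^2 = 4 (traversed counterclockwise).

Green's theorem converts the closed line integral into a double integral over the enclosed region D:

    ∮_C P dx + Q dy = ∬_D (∂Q/∂x - ∂P/∂y) dA.

Here P = -21x^2y - 21y, Q = 21x, so

    ∂Q/∂x = 21,    ∂P/∂y = -21x^2 - 21,
    ∂Q/∂x - ∂P/∂y = 21x^2 + 42.

D is the region x^2 + y^2 ≤ 4. Evaluating the double integral:

In polar coordinates (x = r cos θ, y = r sin θ, dA = r dr dθ) the integrand becomes 21r^2cos(θ)^2 + 42, so

    ∬_D (21x^2 + 42) dA = ∫_0^{2π} ∫_0^{2} (21r^2cos(θ)^2 + 42) · r dr dθ.

Inner (r from 0 to 2): 84cos(θ)^2 + 84.
Outer (θ from 0 to 2π): 252π.

Therefore ∮_C P dx + Q dy = 252π.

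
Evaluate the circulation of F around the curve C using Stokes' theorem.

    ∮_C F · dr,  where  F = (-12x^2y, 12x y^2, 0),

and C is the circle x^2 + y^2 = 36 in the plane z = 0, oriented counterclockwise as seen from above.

Let S be the flat disk x^2 + y^2 ≤ 36 in the plane z = 0, with upward unit normal n̂ = ẑ. By Stokes' theorem,

    ∮_C F · dr = ∬_S (∇ × F) · n̂ dS = ∬_D (curl F)_z dA,

where D is the disk x^2 + y^2 ≤ 36.

Compute the curl of F = (-12x^2y, 12x y^2, 0):
    (∇ × F)_x = ∂F_z/∂y - ∂F_y/∂z = 0,
    (∇ × F)_y = ∂F_x/∂z - ∂F_z/∂x = 0,
    (∇ × F)_z = ∂F_y/∂x - ∂F_x/∂y = 12x^2 + 12y^2.

On z = 0, (curl F)_z = 12x^2 + 12y^2.

Convert to polar (x = r cos θ, y = r sin θ, dA = r dr dθ); the integrand becomes 12r^2, so

    ∬_D (curl F)_z dA = ∫_0^{2π} ∫_0^{6} (12r^2) · r dr dθ.

Inner (r from 0 to 6): 3888.
Outer (θ from 0 to 2π): 7776π.

Therefore ∮_C F · dr = 7776π.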